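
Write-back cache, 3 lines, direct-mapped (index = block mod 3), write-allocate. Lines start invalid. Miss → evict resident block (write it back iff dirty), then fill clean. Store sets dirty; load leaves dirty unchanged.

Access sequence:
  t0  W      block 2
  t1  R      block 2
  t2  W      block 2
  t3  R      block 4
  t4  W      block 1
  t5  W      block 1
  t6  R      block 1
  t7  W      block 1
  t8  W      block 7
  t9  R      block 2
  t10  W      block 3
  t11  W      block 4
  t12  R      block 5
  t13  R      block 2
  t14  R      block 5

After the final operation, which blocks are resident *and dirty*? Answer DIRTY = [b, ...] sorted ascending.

0: W B2 -> L2 miss  d=D]
1: R B2 -> L2 hit  d=D]
2: W B2 -> L2 hit  d=D]
3: R B4 -> L1 miss  d=-]
4: W B1 -> L1 miss  d=D]
5: W B1 -> L1 hit  d=D]
6: R B1 -> L1 hit  d=D]
7: W B1 -> L1 hit  d=D]
8: W B7 -> L1 miss wb->B1  d=D]
9: R B2 -> L2 hit  d=D]
10: W B3 -> L0 miss  d=D]
11: W B4 -> L1 miss wb->B7  d=D]
12: R B5 -> L2 miss wb->B2  d=-]
13: R B2 -> L2 miss  d=-]
14: R B5 -> L2 miss  d=-]

DIRTY = [3, 4]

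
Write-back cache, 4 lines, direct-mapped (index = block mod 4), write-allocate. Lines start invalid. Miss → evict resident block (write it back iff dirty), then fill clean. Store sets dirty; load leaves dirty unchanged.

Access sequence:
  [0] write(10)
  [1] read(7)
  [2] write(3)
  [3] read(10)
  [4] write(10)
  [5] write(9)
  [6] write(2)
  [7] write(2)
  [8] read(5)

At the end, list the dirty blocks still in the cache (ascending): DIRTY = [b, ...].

DIRTY = [2, 3]

0: W B10 → L2 miss [D]
1: R B7 → L3 miss [-]
2: W B3 → L3 miss [D]
3: R B10 → L2 hit [D]
4: W B10 → L2 hit [D]
5: W B9 → L1 miss [D]
6: W B2 → L2 miss wb→B10 [D]
7: W B2 → L2 hit [D]
8: R B5 → L1 miss wb→B9 [-]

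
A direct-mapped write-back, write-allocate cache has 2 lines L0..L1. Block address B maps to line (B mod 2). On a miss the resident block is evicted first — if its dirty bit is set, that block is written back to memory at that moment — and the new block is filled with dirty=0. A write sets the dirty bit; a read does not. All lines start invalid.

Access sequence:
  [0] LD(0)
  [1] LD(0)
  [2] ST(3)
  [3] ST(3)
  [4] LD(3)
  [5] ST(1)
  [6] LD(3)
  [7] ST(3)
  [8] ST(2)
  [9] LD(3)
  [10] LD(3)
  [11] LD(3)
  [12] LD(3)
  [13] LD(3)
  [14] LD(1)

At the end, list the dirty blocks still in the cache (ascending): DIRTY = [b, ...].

0: R B0 -> L0 miss  d=-]
1: R B0 -> L0 hit  d=-]
2: W B3 -> L1 miss  d=D]
3: W B3 -> L1 hit  d=D]
4: R B3 -> L1 hit  d=D]
5: W B1 -> L1 miss wb->B3  d=D]
6: R B3 -> L1 miss wb->B1  d=-]
7: W B3 -> L1 hit  d=D]
8: W B2 -> L0 miss  d=D]
9: R B3 -> L1 hit  d=D]
10: R B3 -> L1 hit  d=D]
11: R B3 -> L1 hit  d=D]
12: R B3 -> L1 hit  d=D]
13: R B3 -> L1 hit  d=D]
14: R B1 -> L1 miss wb->B3  d=-]

DIRTY = [2]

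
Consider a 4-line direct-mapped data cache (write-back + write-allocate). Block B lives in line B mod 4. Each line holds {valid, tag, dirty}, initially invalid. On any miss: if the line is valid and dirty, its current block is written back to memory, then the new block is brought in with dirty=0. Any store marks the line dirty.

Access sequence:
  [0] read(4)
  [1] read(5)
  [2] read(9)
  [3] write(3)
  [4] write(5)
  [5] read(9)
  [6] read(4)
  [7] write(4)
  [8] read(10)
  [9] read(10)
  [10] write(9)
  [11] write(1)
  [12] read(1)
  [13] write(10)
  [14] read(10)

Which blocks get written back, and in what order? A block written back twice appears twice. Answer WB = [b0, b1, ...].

0: R B4 -> L0 miss  d=-]
1: R B5 -> L1 miss  d=-]
2: R B9 -> L1 miss  d=-]
3: W B3 -> L3 miss  d=D]
4: W B5 -> L1 miss  d=D]
5: R B9 -> L1 miss wb->B5  d=-]
6: R B4 -> L0 hit  d=-]
7: W B4 -> L0 hit  d=D]
8: R B10 -> L2 miss  d=-]
9: R B10 -> L2 hit  d=-]
10: W B9 -> L1 hit  d=D]
11: W B1 -> L1 miss wb->B9  d=D]
12: R B1 -> L1 hit  d=D]
13: W B10 -> L2 hit  d=D]
14: R B10 -> L2 hit  d=D]

WB = [5, 9]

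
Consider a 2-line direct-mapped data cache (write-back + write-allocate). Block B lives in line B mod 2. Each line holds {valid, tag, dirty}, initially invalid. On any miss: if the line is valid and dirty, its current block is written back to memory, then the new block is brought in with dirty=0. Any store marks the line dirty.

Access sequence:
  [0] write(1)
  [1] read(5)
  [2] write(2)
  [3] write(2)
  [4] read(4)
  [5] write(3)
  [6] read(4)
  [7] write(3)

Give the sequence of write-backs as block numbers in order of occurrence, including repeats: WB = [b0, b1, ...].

  0 | W B1 → L1 miss [D]
  1 | R B5 → L1 miss wb→B1 [-]
  2 | W B2 → L0 miss [D]
  3 | W B2 → L0 hit [D]
  4 | R B4 → L0 miss wb→B2 [-]
  5 | W B3 → L1 miss [D]
  6 | R B4 → L0 hit [-]
  7 | W B3 → L1 hit [D]

WB = [1, 2]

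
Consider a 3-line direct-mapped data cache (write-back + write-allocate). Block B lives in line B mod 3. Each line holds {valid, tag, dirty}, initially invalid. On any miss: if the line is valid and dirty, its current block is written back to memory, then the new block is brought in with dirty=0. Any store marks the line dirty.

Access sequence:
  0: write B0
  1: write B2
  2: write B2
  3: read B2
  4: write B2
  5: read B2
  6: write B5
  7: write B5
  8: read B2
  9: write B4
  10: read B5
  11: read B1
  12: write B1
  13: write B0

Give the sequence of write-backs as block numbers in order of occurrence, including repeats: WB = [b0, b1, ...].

WB = [2, 5, 4]

0: W B0 → L0 miss [D]
1: W B2 → L2 miss [D]
2: W B2 → L2 hit [D]
3: R B2 → L2 hit [D]
4: W B2 → L2 hit [D]
5: R B2 → L2 hit [D]
6: W B5 → L2 miss wb→B2 [D]
7: W B5 → L2 hit [D]
8: R B2 → L2 miss wb→B5 [-]
9: W B4 → L1 miss [D]
10: R B5 → L2 miss [-]
11: R B1 → L1 miss wb→B4 [-]
12: W B1 → L1 hit [D]
13: W B0 → L0 hit [D]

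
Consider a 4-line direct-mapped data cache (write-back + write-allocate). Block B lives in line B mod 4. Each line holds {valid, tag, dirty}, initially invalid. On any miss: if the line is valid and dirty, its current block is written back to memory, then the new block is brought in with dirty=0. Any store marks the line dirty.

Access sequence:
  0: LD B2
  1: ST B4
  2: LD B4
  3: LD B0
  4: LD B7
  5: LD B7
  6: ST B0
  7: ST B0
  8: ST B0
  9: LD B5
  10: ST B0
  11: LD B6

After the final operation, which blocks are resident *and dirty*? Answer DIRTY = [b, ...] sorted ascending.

  0 | R B2 → L2 miss [-]
  1 | W B4 → L0 miss [D]
  2 | R B4 → L0 hit [D]
  3 | R B0 → L0 miss wb→B4 [-]
  4 | R B7 → L3 miss [-]
  5 | R B7 → L3 hit [-]
  6 | W B0 → L0 hit [D]
  7 | W B0 → L0 hit [D]
  8 | W B0 → L0 hit [D]
  9 | R B5 → L1 miss [-]
  10 | W B0 → L0 hit [D]
  11 | R B6 → L2 miss [-]

DIRTY = [0]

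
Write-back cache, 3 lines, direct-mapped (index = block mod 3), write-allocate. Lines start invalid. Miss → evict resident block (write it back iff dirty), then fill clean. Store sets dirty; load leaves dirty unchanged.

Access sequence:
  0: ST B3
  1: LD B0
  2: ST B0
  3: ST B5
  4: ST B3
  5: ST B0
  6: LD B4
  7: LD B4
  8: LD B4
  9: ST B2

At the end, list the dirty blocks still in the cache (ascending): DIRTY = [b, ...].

DIRTY = [0, 2]

0: W B3 -> L0 miss  d=D]
1: R B0 -> L0 miss wb->B3  d=-]
2: W B0 -> L0 hit  d=D]
3: W B5 -> L2 miss  d=D]
4: W B3 -> L0 miss wb->B0  d=D]
5: W B0 -> L0 miss wb->B3  d=D]
6: R B4 -> L1 miss  d=-]
7: R B4 -> L1 hit  d=-]
8: R B4 -> L1 hit  d=-]
9: W B2 -> L2 miss wb->B5  d=D]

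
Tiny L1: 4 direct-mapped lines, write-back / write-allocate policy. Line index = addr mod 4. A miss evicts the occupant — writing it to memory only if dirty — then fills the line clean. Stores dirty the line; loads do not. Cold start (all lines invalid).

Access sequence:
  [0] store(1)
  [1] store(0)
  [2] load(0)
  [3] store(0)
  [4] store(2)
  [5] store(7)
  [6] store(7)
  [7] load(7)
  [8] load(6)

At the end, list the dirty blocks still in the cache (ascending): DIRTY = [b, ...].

DIRTY = [0, 1, 7]

0: W B1 -> L1 miss  d=D]
1: W B0 -> L0 miss  d=D]
2: R B0 -> L0 hit  d=D]
3: W B0 -> L0 hit  d=D]
4: W B2 -> L2 miss  d=D]
5: W B7 -> L3 miss  d=D]
6: W B7 -> L3 hit  d=D]
7: R B7 -> L3 hit  d=D]
8: R B6 -> L2 miss wb->B2  d=-]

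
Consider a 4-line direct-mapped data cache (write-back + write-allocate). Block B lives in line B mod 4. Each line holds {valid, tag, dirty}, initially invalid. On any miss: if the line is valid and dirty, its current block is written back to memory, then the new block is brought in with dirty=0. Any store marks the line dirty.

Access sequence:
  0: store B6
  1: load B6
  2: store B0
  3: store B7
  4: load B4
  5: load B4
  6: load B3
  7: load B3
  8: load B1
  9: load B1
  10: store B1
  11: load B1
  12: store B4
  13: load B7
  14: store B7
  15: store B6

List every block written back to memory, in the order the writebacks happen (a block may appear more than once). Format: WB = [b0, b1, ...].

WB = [0, 7]

0: W B6 -> L2 miss  d=D]
1: R B6 -> L2 hit  d=D]
2: W B0 -> L0 miss  d=D]
3: W B7 -> L3 miss  d=D]
4: R B4 -> L0 miss wb->B0  d=-]
5: R B4 -> L0 hit  d=-]
6: R B3 -> L3 miss wb->B7  d=-]
7: R B3 -> L3 hit  d=-]
8: R B1 -> L1 miss  d=-]
9: R B1 -> L1 hit  d=-]
10: W B1 -> L1 hit  d=D]
11: R B1 -> L1 hit  d=D]
12: W B4 -> L0 hit  d=D]
13: R B7 -> L3 miss  d=-]
14: W B7 -> L3 hit  d=D]
15: W B6 -> L2 hit  d=D]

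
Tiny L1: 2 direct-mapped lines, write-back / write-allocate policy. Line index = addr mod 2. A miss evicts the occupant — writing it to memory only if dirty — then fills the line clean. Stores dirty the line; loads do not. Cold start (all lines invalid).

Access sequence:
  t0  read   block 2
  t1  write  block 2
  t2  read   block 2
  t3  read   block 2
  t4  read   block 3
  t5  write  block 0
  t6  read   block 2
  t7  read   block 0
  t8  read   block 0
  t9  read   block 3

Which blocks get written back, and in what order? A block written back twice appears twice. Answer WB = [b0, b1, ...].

WB = [2, 0]

  0 | R B2 → L0 miss [-]
  1 | W B2 → L0 hit [D]
  2 | R B2 → L0 hit [D]
  3 | R B2 → L0 hit [D]
  4 | R B3 → L1 miss [-]
  5 | W B0 → L0 miss wb→B2 [D]
  6 | R B2 → L0 miss wb→B0 [-]
  7 | R B0 → L0 miss [-]
  8 | R B0 → L0 hit [-]
  9 | R B3 → L1 hit [-]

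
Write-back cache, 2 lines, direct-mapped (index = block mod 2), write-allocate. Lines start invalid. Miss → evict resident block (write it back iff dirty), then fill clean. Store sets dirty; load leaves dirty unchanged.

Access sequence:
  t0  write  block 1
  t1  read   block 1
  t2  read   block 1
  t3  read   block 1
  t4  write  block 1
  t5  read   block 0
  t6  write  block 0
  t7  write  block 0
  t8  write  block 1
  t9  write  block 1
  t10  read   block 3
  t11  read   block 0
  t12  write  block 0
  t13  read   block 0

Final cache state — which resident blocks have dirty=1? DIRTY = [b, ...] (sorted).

DIRTY = [0]

0: W B1 -> L1 miss  d=D]
1: R B1 -> L1 hit  d=D]
2: R B1 -> L1 hit  d=D]
3: R B1 -> L1 hit  d=D]
4: W B1 -> L1 hit  d=D]
5: R B0 -> L0 miss  d=-]
6: W B0 -> L0 hit  d=D]
7: W B0 -> L0 hit  d=D]
8: W B1 -> L1 hit  d=D]
9: W B1 -> L1 hit  d=D]
10: R B3 -> L1 miss wb->B1  d=-]
11: R B0 -> L0 hit  d=D]
12: W B0 -> L0 hit  d=D]
13: R B0 -> L0 hit  d=D]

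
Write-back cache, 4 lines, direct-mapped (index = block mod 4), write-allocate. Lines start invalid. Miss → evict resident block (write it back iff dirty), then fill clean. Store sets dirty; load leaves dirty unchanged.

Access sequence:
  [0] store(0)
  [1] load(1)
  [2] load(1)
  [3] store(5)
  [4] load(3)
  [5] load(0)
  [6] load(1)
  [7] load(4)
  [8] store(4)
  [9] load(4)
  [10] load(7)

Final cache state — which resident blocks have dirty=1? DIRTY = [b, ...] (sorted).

DIRTY = [4]

0: W B0 → L0 miss [D]
1: R B1 → L1 miss [-]
2: R B1 → L1 hit [-]
3: W B5 → L1 miss [D]
4: R B3 → L3 miss [-]
5: R B0 → L0 hit [D]
6: R B1 → L1 miss wb→B5 [-]
7: R B4 → L0 miss wb→B0 [-]
8: W B4 → L0 hit [D]
9: R B4 → L0 hit [D]
10: R B7 → L3 miss [-]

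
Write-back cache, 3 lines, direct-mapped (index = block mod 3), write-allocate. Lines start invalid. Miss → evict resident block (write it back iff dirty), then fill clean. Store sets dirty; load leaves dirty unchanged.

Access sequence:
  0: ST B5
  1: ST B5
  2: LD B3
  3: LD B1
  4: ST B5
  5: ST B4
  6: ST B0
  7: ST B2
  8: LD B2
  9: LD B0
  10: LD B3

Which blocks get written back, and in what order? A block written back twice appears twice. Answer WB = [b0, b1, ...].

WB = [5, 0]

0: W B5 -> L2 miss  d=D]
1: W B5 -> L2 hit  d=D]
2: R B3 -> L0 miss  d=-]
3: R B1 -> L1 miss  d=-]
4: W B5 -> L2 hit  d=D]
5: W B4 -> L1 miss  d=D]
6: W B0 -> L0 miss  d=D]
7: W B2 -> L2 miss wb->B5  d=D]
8: R B2 -> L2 hit  d=D]
9: R B0 -> L0 hit  d=D]
10: R B3 -> L0 miss wb->B0  d=-]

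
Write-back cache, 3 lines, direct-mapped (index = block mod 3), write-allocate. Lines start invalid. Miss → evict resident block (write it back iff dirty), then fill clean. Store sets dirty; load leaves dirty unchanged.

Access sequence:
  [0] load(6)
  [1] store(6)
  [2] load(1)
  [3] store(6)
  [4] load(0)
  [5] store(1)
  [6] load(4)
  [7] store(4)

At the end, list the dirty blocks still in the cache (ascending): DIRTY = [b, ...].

0: R B6 → L0 miss [-]
1: W B6 → L0 hit [D]
2: R B1 → L1 miss [-]
3: W B6 → L0 hit [D]
4: R B0 → L0 miss wb→B6 [-]
5: W B1 → L1 hit [D]
6: R B4 → L1 miss wb→B1 [-]
7: W B4 → L1 hit [D]

DIRTY = [4]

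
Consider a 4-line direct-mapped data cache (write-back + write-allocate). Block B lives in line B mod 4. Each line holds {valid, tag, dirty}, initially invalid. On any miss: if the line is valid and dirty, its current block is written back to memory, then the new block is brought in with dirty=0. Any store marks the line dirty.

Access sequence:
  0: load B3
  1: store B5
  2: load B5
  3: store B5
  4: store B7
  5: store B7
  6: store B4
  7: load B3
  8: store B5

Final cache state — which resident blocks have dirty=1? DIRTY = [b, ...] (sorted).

DIRTY = [4, 5]

0: R B3 -> L3 miss  d=-]
1: W B5 -> L1 miss  d=D]
2: R B5 -> L1 hit  d=D]
3: W B5 -> L1 hit  d=D]
4: W B7 -> L3 miss  d=D]
5: W B7 -> L3 hit  d=D]
6: W B4 -> L0 miss  d=D]
7: R B3 -> L3 miss wb->B7  d=-]
8: W B5 -> L1 hit  d=D]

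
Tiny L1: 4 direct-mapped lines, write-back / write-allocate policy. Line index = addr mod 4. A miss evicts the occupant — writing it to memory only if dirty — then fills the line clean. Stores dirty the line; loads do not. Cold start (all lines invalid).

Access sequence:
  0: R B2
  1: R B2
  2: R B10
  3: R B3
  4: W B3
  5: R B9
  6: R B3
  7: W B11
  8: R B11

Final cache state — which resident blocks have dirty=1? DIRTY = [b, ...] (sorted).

DIRTY = [11]

  0 | R B2 → L2 miss [-]
  1 | R B2 → L2 hit [-]
  2 | R B10 → L2 miss [-]
  3 | R B3 → L3 miss [-]
  4 | W B3 → L3 hit [D]
  5 | R B9 → L1 miss [-]
  6 | R B3 → L3 hit [D]
  7 | W B11 → L3 miss wb→B3 [D]
  8 | R B11 → L3 hit [D]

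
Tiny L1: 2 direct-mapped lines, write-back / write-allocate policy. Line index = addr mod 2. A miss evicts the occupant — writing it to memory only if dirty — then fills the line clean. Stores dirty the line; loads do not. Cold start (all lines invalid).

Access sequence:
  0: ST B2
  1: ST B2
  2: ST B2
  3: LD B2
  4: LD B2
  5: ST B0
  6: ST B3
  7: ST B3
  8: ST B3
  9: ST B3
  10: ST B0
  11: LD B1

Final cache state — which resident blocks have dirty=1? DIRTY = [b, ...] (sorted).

DIRTY = [0]

0: W B2 → L0 miss [D]
1: W B2 → L0 hit [D]
2: W B2 → L0 hit [D]
3: R B2 → L0 hit [D]
4: R B2 → L0 hit [D]
5: W B0 → L0 miss wb→B2 [D]
6: W B3 → L1 miss [D]
7: W B3 → L1 hit [D]
8: W B3 → L1 hit [D]
9: W B3 → L1 hit [D]
10: W B0 → L0 hit [D]
11: R B1 → L1 miss wb→B3 [-]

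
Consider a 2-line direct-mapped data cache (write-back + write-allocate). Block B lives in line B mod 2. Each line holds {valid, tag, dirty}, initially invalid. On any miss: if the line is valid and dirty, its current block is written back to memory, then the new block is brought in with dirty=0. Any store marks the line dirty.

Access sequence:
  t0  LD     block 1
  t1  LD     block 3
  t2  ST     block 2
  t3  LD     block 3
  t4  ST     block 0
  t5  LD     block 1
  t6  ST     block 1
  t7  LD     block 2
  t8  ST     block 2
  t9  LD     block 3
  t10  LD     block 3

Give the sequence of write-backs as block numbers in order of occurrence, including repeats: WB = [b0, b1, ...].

WB = [2, 0, 1]

0: R B1 -> L1 miss  d=-]
1: R B3 -> L1 miss  d=-]
2: W B2 -> L0 miss  d=D]
3: R B3 -> L1 hit  d=-]
4: W B0 -> L0 miss wb->B2  d=D]
5: R B1 -> L1 miss  d=-]
6: W B1 -> L1 hit  d=D]
7: R B2 -> L0 miss wb->B0  d=-]
8: W B2 -> L0 hit  d=D]
9: R B3 -> L1 miss wb->B1  d=-]
10: R B3 -> L1 hit  d=-]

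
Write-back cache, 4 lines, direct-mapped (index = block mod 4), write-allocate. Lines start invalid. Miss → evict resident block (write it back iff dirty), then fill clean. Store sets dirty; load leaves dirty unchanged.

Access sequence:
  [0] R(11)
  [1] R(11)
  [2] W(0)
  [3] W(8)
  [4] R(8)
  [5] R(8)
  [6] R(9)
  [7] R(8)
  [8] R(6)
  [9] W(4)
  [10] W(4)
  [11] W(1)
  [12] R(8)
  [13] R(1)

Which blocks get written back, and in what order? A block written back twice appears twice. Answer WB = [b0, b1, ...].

WB = [0, 8, 4]

0: R B11 → L3 miss [-]
1: R B11 → L3 hit [-]
2: W B0 → L0 miss [D]
3: W B8 → L0 miss wb→B0 [D]
4: R B8 → L0 hit [D]
5: R B8 → L0 hit [D]
6: R B9 → L1 miss [-]
7: R B8 → L0 hit [D]
8: R B6 → L2 miss [-]
9: W B4 → L0 miss wb→B8 [D]
10: W B4 → L0 hit [D]
11: W B1 → L1 miss [D]
12: R B8 → L0 miss wb→B4 [-]
13: R B1 → L1 hit [D]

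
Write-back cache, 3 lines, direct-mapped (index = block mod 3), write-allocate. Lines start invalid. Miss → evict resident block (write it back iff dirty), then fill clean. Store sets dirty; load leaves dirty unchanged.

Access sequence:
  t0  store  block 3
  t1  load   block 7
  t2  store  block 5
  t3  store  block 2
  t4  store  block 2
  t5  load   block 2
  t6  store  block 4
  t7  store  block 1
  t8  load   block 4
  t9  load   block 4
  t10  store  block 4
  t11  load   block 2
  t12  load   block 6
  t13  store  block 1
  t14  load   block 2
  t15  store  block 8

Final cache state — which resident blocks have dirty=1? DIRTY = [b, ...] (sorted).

  0 | W B3 → L0 miss [D]
  1 | R B7 → L1 miss [-]
  2 | W B5 → L2 miss [D]
  3 | W B2 → L2 miss wb→B5 [D]
  4 | W B2 → L2 hit [D]
  5 | R B2 → L2 hit [D]
  6 | W B4 → L1 miss [D]
  7 | W B1 → L1 miss wb→B4 [D]
  8 | R B4 → L1 miss wb→B1 [-]
  9 | R B4 → L1 hit [-]
  10 | W B4 → L1 hit [D]
  11 | R B2 → L2 hit [D]
  12 | R B6 → L0 miss wb→B3 [-]
  13 | W B1 → L1 miss wb→B4 [D]
  14 | R B2 → L2 hit [D]
  15 | W B8 → L2 miss wb→B2 [D]

DIRTY = [1, 8]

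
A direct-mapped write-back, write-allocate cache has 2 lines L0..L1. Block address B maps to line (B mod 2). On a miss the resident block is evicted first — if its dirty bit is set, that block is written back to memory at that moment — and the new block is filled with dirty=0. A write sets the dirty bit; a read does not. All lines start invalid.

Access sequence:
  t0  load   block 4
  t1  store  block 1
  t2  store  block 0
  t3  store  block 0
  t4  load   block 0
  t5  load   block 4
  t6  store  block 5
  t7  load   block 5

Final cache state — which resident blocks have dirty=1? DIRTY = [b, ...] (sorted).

0: R B4 → L0 miss [-]
1: W B1 → L1 miss [D]
2: W B0 → L0 miss [D]
3: W B0 → L0 hit [D]
4: R B0 → L0 hit [D]
5: R B4 → L0 miss wb→B0 [-]
6: W B5 → L1 miss wb→B1 [D]
7: R B5 → L1 hit [D]

DIRTY = [5]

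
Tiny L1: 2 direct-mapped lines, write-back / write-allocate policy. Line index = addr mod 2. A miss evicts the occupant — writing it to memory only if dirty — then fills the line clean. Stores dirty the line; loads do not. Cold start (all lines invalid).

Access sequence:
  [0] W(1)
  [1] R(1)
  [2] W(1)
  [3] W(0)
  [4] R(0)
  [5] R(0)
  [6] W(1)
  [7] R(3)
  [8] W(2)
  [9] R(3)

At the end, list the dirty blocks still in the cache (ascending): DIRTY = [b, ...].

DIRTY = [2]

0: W B1 → L1 miss [D]
1: R B1 → L1 hit [D]
2: W B1 → L1 hit [D]
3: W B0 → L0 miss [D]
4: R B0 → L0 hit [D]
5: R B0 → L0 hit [D]
6: W B1 → L1 hit [D]
7: R B3 → L1 miss wb→B1 [-]
8: W B2 → L0 miss wb→B0 [D]
9: R B3 → L1 hit [-]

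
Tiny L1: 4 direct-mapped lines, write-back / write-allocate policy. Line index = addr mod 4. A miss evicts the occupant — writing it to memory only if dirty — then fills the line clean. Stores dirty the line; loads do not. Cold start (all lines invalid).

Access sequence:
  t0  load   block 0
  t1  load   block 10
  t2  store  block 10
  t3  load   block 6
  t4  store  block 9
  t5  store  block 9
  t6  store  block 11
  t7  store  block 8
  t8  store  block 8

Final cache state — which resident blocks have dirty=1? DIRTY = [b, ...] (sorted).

  0 | R B0 → L0 miss [-]
  1 | R B10 → L2 miss [-]
  2 | W B10 → L2 hit [D]
  3 | R B6 → L2 miss wb→B10 [-]
  4 | W B9 → L1 miss [D]
  5 | W B9 → L1 hit [D]
  6 | W B11 → L3 miss [D]
  7 | W B8 → L0 miss [D]
  8 | W B8 → L0 hit [D]

DIRTY = [8, 9, 11]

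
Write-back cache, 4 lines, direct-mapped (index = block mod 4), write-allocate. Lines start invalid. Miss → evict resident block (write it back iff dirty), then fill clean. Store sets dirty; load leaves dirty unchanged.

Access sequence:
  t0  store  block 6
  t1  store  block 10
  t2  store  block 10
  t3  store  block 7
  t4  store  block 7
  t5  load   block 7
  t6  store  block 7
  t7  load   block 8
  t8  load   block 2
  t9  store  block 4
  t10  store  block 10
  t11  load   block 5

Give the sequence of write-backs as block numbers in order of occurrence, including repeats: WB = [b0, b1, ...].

WB = [6, 10]

0: W B6 → L2 miss [D]
1: W B10 → L2 miss wb→B6 [D]
2: W B10 → L2 hit [D]
3: W B7 → L3 miss [D]
4: W B7 → L3 hit [D]
5: R B7 → L3 hit [D]
6: W B7 → L3 hit [D]
7: R B8 → L0 miss [-]
8: R B2 → L2 miss wb→B10 [-]
9: W B4 → L0 miss [D]
10: W B10 → L2 miss [D]
11: R B5 → L1 miss [-]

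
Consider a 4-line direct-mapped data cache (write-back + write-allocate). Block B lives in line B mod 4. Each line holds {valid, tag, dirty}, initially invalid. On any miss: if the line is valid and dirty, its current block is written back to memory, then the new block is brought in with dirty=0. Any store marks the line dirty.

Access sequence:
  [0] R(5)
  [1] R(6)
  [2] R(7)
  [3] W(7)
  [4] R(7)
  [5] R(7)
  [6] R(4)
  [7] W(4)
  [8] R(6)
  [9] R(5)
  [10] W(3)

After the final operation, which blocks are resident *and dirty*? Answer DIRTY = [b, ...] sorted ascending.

0: R B5 -> L1 miss  d=-]
1: R B6 -> L2 miss  d=-]
2: R B7 -> L3 miss  d=-]
3: W B7 -> L3 hit  d=D]
4: R B7 -> L3 hit  d=D]
5: R B7 -> L3 hit  d=D]
6: R B4 -> L0 miss  d=-]
7: W B4 -> L0 hit  d=D]
8: R B6 -> L2 hit  d=-]
9: R B5 -> L1 hit  d=-]
10: W B3 -> L3 miss wb->B7  d=D]

DIRTY = [3, 4]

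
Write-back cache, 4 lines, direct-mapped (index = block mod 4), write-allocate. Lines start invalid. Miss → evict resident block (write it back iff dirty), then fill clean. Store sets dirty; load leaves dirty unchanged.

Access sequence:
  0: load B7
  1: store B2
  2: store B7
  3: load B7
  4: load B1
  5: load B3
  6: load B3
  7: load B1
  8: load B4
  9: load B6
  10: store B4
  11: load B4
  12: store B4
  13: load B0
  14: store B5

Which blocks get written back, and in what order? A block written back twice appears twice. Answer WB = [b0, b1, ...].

  0 | R B7 → L3 miss [-]
  1 | W B2 → L2 miss [D]
  2 | W B7 → L3 hit [D]
  3 | R B7 → L3 hit [D]
  4 | R B1 → L1 miss [-]
  5 | R B3 → L3 miss wb→B7 [-]
  6 | R B3 → L3 hit [-]
  7 | R B1 → L1 hit [-]
  8 | R B4 → L0 miss [-]
  9 | R B6 → L2 miss wb→B2 [-]
  10 | W B4 → L0 hit [D]
  11 | R B4 → L0 hit [D]
  12 | W B4 → L0 hit [D]
  13 | R B0 → L0 miss wb→B4 [-]
  14 | W B5 → L1 miss [D]

WB = [7, 2, 4]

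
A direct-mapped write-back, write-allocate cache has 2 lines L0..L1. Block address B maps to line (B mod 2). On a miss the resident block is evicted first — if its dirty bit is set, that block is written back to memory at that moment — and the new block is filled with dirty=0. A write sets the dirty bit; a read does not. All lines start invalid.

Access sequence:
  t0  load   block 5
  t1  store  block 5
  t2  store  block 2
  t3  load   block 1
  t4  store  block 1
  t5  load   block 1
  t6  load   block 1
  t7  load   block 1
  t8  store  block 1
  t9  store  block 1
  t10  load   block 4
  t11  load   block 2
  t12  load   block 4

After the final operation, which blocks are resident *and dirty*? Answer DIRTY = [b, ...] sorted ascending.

  0 | R B5 → L1 miss [-]
  1 | W B5 → L1 hit [D]
  2 | W B2 → L0 miss [D]
  3 | R B1 → L1 miss wb→B5 [-]
  4 | W B1 → L1 hit [D]
  5 | R B1 → L1 hit [D]
  6 | R B1 → L1 hit [D]
  7 | R B1 → L1 hit [D]
  8 | W B1 → L1 hit [D]
  9 | W B1 → L1 hit [D]
  10 | R B4 → L0 miss wb→B2 [-]
  11 | R B2 → L0 miss [-]
  12 | R B4 → L0 miss [-]

DIRTY = [1]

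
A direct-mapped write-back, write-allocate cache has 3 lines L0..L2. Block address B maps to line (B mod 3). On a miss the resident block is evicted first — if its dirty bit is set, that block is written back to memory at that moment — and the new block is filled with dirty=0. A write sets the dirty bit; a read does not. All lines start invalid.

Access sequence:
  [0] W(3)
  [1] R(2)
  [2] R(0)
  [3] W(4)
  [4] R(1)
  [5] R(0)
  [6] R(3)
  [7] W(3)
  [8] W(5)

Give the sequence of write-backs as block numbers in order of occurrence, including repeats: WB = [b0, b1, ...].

0: W B3 → L0 miss [D]
1: R B2 → L2 miss [-]
2: R B0 → L0 miss wb→B3 [-]
3: W B4 → L1 miss [D]
4: R B1 → L1 miss wb→B4 [-]
5: R B0 → L0 hit [-]
6: R B3 → L0 miss [-]
7: W B3 → L0 hit [D]
8: W B5 → L2 miss [D]

WB = [3, 4]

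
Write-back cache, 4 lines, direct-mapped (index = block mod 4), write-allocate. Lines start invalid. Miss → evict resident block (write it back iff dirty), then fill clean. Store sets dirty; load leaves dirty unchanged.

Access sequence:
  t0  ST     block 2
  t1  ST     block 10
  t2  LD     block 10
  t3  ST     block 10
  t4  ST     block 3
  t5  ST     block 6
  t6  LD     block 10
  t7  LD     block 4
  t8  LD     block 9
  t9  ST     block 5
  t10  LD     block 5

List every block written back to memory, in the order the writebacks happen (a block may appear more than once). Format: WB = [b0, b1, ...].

0: W B2 → L2 miss [D]
1: W B10 → L2 miss wb→B2 [D]
2: R B10 → L2 hit [D]
3: W B10 → L2 hit [D]
4: W B3 → L3 miss [D]
5: W B6 → L2 miss wb→B10 [D]
6: R B10 → L2 miss wb→B6 [-]
7: R B4 → L0 miss [-]
8: R B9 → L1 miss [-]
9: W B5 → L1 miss [D]
10: R B5 → L1 hit [D]

WB = [2, 10, 6]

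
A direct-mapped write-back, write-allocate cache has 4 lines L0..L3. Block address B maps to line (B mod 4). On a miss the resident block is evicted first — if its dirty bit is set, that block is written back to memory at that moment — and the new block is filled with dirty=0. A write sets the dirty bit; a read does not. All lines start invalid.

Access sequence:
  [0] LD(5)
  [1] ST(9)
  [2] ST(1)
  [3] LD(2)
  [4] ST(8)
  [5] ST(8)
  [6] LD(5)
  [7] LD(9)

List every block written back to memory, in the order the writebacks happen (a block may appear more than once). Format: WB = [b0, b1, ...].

WB = [9, 1]

0: R B5 -> L1 miss  d=-]
1: W B9 -> L1 miss  d=D]
2: W B1 -> L1 miss wb->B9  d=D]
3: R B2 -> L2 miss  d=-]
4: W B8 -> L0 miss  d=D]
5: W B8 -> L0 hit  d=D]
6: R B5 -> L1 miss wb->B1  d=-]
7: R B9 -> L1 miss  d=-]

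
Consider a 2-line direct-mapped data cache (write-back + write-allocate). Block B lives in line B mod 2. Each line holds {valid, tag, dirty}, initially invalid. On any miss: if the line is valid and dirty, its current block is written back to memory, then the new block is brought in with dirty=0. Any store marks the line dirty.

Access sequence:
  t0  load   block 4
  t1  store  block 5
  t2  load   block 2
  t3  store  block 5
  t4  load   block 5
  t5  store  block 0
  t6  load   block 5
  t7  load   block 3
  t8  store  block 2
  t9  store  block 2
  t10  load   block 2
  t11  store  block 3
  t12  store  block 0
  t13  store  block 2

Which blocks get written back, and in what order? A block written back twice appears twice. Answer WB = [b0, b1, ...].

WB = [5, 0, 2, 0]

  0 | R B4 → L0 miss [-]
  1 | W B5 → L1 miss [D]
  2 | R B2 → L0 miss [-]
  3 | W B5 → L1 hit [D]
  4 | R B5 → L1 hit [D]
  5 | W B0 → L0 miss [D]
  6 | R B5 → L1 hit [D]
  7 | R B3 → L1 miss wb→B5 [-]
  8 | W B2 → L0 miss wb→B0 [D]
  9 | W B2 → L0 hit [D]
  10 | R B2 → L0 hit [D]
  11 | W B3 → L1 hit [D]
  12 | W B0 → L0 miss wb→B2 [D]
  13 | W B2 → L0 miss wb→B0 [D]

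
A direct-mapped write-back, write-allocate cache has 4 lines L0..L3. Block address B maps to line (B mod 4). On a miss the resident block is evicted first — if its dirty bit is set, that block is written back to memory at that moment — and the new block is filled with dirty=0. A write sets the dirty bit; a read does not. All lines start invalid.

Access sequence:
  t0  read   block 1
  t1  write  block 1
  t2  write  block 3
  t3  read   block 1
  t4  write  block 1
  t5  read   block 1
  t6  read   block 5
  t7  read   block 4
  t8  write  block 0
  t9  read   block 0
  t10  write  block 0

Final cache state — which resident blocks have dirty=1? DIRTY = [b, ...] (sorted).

DIRTY = [0, 3]

0: R B1 → L1 miss [-]
1: W B1 → L1 hit [D]
2: W B3 → L3 miss [D]
3: R B1 → L1 hit [D]
4: W B1 → L1 hit [D]
5: R B1 → L1 hit [D]
6: R B5 → L1 miss wb→B1 [-]
7: R B4 → L0 miss [-]
8: W B0 → L0 miss [D]
9: R B0 → L0 hit [D]
10: W B0 → L0 hit [D]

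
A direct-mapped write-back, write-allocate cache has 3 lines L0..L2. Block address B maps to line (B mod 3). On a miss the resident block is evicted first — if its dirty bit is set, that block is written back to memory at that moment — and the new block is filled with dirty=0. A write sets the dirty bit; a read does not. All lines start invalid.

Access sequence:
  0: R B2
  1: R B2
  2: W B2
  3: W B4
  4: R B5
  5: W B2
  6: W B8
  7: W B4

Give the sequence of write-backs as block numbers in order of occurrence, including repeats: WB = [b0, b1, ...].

0: R B2 → L2 miss [-]
1: R B2 → L2 hit [-]
2: W B2 → L2 hit [D]
3: W B4 → L1 miss [D]
4: R B5 → L2 miss wb→B2 [-]
5: W B2 → L2 miss [D]
6: W B8 → L2 miss wb→B2 [D]
7: W B4 → L1 hit [D]

WB = [2, 2]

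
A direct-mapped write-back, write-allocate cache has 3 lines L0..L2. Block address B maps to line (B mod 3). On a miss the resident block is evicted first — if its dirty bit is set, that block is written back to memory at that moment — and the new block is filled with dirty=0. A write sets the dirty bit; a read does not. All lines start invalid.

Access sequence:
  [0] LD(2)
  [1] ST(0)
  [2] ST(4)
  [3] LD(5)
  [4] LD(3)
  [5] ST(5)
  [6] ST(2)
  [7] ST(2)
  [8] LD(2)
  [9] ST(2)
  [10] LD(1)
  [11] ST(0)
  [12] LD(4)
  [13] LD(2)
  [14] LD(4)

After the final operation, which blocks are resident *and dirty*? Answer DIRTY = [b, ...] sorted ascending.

DIRTY = [0, 2]

0: R B2 → L2 miss [-]
1: W B0 → L0 miss [D]
2: W B4 → L1 miss [D]
3: R B5 → L2 miss [-]
4: R B3 → L0 miss wb→B0 [-]
5: W B5 → L2 hit [D]
6: W B2 → L2 miss wb→B5 [D]
7: W B2 → L2 hit [D]
8: R B2 → L2 hit [D]
9: W B2 → L2 hit [D]
10: R B1 → L1 miss wb→B4 [-]
11: W B0 → L0 miss [D]
12: R B4 → L1 miss [-]
13: R B2 → L2 hit [D]
14: R B4 → L1 hit [-]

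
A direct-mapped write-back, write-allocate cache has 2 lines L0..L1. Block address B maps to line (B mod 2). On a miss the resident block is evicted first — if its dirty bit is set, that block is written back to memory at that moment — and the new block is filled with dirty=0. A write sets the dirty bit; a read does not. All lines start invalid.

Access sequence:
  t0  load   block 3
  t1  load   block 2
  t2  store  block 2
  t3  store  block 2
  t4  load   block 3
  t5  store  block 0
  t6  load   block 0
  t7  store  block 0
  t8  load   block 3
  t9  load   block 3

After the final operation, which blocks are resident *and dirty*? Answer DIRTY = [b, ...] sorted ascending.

DIRTY = [0]

  0 | R B3 → L1 miss [-]
  1 | R B2 → L0 miss [-]
  2 | W B2 → L0 hit [D]
  3 | W B2 → L0 hit [D]
  4 | R B3 → L1 hit [-]
  5 | W B0 → L0 miss wb→B2 [D]
  6 | R B0 → L0 hit [D]
  7 | W B0 → L0 hit [D]
  8 | R B3 → L1 hit [-]
  9 | R B3 → L1 hit [-]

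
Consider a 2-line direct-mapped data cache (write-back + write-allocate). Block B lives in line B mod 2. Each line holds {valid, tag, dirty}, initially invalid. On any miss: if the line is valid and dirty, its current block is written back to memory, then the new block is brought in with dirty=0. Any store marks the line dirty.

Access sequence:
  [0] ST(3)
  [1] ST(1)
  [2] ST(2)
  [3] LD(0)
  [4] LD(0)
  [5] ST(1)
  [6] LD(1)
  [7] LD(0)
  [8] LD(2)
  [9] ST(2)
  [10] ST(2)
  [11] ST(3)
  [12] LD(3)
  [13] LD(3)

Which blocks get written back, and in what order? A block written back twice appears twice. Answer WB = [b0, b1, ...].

  0 | W B3 → L1 miss [D]
  1 | W B1 → L1 miss wb→B3 [D]
  2 | W B2 → L0 miss [D]
  3 | R B0 → L0 miss wb→B2 [-]
  4 | R B0 → L0 hit [-]
  5 | W B1 → L1 hit [D]
  6 | R B1 → L1 hit [D]
  7 | R B0 → L0 hit [-]
  8 | R B2 → L0 miss [-]
  9 | W B2 → L0 hit [D]
  10 | W B2 → L0 hit [D]
  11 | W B3 → L1 miss wb→B1 [D]
  12 | R B3 → L1 hit [D]
  13 | R B3 → L1 hit [D]

WB = [3, 2, 1]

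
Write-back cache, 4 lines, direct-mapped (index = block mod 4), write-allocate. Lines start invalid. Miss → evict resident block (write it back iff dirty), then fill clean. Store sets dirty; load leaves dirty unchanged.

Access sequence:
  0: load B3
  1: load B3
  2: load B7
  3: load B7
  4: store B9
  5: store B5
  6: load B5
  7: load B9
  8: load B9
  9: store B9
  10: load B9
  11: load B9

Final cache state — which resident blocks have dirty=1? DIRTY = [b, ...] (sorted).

  0 | R B3 → L3 miss [-]
  1 | R B3 → L3 hit [-]
  2 | R B7 → L3 miss [-]
  3 | R B7 → L3 hit [-]
  4 | W B9 → L1 miss [D]
  5 | W B5 → L1 miss wb→B9 [D]
  6 | R B5 → L1 hit [D]
  7 | R B9 → L1 miss wb→B5 [-]
  8 | R B9 → L1 hit [-]
  9 | W B9 → L1 hit [D]
  10 | R B9 → L1 hit [D]
  11 | R B9 → L1 hit [D]

DIRTY = [9]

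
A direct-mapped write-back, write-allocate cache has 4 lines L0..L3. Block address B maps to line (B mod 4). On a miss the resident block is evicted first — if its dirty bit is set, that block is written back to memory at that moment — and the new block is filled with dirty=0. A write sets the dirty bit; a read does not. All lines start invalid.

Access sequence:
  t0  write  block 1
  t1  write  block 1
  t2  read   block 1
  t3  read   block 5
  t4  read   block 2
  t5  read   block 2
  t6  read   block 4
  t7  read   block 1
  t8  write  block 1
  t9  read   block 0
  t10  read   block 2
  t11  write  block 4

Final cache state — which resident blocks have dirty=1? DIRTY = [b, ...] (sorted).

0: W B1 -> L1 miss  d=D]
1: W B1 -> L1 hit  d=D]
2: R B1 -> L1 hit  d=D]
3: R B5 -> L1 miss wb->B1  d=-]
4: R B2 -> L2 miss  d=-]
5: R B2 -> L2 hit  d=-]
6: R B4 -> L0 miss  d=-]
7: R B1 -> L1 miss  d=-]
8: W B1 -> L1 hit  d=D]
9: R B0 -> L0 miss  d=-]
10: R B2 -> L2 hit  d=-]
11: W B4 -> L0 miss  d=D]

DIRTY = [1, 4]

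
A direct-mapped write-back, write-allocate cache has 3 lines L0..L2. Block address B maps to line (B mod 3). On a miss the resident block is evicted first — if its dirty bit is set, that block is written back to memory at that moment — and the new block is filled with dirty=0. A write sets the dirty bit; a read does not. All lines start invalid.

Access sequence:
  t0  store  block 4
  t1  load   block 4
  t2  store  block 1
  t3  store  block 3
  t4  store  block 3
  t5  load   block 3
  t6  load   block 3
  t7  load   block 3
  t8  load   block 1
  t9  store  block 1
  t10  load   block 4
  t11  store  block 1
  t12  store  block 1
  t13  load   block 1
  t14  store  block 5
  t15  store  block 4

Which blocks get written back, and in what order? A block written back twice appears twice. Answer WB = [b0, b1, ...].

WB = [4, 1, 1]

0: W B4 → L1 miss [D]
1: R B4 → L1 hit [D]
2: W B1 → L1 miss wb→B4 [D]
3: W B3 → L0 miss [D]
4: W B3 → L0 hit [D]
5: R B3 → L0 hit [D]
6: R B3 → L0 hit [D]
7: R B3 → L0 hit [D]
8: R B1 → L1 hit [D]
9: W B1 → L1 hit [D]
10: R B4 → L1 miss wb→B1 [-]
11: W B1 → L1 miss [D]
12: W B1 → L1 hit [D]
13: R B1 → L1 hit [D]
14: W B5 → L2 miss [D]
15: W B4 → L1 miss wb→B1 [D]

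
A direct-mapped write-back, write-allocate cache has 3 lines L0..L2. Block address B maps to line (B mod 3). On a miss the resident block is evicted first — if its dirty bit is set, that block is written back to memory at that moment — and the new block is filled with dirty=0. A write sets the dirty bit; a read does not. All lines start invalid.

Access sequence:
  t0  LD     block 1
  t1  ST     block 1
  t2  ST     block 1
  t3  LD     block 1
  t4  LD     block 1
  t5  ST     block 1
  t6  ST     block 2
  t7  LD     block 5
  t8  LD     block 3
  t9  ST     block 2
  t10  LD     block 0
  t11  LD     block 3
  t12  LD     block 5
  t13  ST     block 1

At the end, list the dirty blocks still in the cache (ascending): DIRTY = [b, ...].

DIRTY = [1]

0: R B1 → L1 miss [-]
1: W B1 → L1 hit [D]
2: W B1 → L1 hit [D]
3: R B1 → L1 hit [D]
4: R B1 → L1 hit [D]
5: W B1 → L1 hit [D]
6: W B2 → L2 miss [D]
7: R B5 → L2 miss wb→B2 [-]
8: R B3 → L0 miss [-]
9: W B2 → L2 miss [D]
10: R B0 → L0 miss [-]
11: R B3 → L0 miss [-]
12: R B5 → L2 miss wb→B2 [-]
13: W B1 → L1 hit [D]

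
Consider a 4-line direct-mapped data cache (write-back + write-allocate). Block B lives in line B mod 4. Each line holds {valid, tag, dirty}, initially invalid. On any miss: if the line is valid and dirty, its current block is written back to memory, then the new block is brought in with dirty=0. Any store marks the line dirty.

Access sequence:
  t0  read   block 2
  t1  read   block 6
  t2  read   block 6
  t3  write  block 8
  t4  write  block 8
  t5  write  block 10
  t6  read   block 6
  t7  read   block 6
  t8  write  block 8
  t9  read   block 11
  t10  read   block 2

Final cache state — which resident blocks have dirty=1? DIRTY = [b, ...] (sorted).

0: R B2 → L2 miss [-]
1: R B6 → L2 miss [-]
2: R B6 → L2 hit [-]
3: W B8 → L0 miss [D]
4: W B8 → L0 hit [D]
5: W B10 → L2 miss [D]
6: R B6 → L2 miss wb→B10 [-]
7: R B6 → L2 hit [-]
8: W B8 → L0 hit [D]
9: R B11 → L3 miss [-]
10: R B2 → L2 miss [-]

DIRTY = [8]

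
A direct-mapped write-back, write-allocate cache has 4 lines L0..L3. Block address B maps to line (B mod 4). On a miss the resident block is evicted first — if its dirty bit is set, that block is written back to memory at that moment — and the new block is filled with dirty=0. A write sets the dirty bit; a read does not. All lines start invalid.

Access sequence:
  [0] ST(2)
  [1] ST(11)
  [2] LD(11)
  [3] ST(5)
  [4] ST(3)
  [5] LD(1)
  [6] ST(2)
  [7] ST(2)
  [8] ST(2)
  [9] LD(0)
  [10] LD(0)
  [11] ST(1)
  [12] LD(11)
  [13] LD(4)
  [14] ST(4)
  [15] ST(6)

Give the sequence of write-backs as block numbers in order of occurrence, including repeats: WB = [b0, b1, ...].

0: W B2 → L2 miss [D]
1: W B11 → L3 miss [D]
2: R B11 → L3 hit [D]
3: W B5 → L1 miss [D]
4: W B3 → L3 miss wb→B11 [D]
5: R B1 → L1 miss wb→B5 [-]
6: W B2 → L2 hit [D]
7: W B2 → L2 hit [D]
8: W B2 → L2 hit [D]
9: R B0 → L0 miss [-]
10: R B0 → L0 hit [-]
11: W B1 → L1 hit [D]
12: R B11 → L3 miss wb→B3 [-]
13: R B4 → L0 miss [-]
14: W B4 → L0 hit [D]
15: W B6 → L2 miss wb→B2 [D]

WB = [11, 5, 3, 2]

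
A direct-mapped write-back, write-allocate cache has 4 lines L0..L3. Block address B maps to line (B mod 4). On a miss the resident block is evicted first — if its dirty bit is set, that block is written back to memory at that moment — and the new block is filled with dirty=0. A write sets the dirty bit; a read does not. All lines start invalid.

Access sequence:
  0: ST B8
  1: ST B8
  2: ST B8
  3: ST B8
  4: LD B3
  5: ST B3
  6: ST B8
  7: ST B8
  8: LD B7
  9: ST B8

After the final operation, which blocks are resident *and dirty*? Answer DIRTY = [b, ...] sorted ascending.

DIRTY = [8]

  0 | W B8 → L0 miss [D]
  1 | W B8 → L0 hit [D]
  2 | W B8 → L0 hit [D]
  3 | W B8 → L0 hit [D]
  4 | R B3 → L3 miss [-]
  5 | W B3 → L3 hit [D]
  6 | W B8 → L0 hit [D]
  7 | W B8 → L0 hit [D]
  8 | R B7 → L3 miss wb→B3 [-]
  9 | W B8 → L0 hit [D]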